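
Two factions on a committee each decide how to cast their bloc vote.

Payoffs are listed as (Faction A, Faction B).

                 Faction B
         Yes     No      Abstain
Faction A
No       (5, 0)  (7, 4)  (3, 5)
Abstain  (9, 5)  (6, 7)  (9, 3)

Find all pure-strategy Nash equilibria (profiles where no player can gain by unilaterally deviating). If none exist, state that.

There is no pure-strategy Nash equilibrium.

For each player, find the best response to each opponent profile; mutual best responses are the pure NE.
Faction A against Yes: payoffs 5, 9 → best response Abstain.
Faction A against No: payoffs 7, 6 → best response No.
Faction A against Abstain: payoffs 3, 9 → best response Abstain.
Faction B against No: payoffs 0, 4, 5 → best response Abstain.
Faction B against Abstain: payoffs 5, 7, 3 → best response No.
No profile is a mutual best response for all players.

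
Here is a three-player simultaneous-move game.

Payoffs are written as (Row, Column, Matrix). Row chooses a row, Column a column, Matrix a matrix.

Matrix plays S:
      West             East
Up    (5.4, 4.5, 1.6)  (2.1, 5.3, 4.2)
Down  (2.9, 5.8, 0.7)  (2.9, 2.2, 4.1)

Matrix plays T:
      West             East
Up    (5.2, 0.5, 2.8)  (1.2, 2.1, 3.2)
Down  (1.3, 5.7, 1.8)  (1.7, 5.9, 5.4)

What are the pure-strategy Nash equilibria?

For each player, find the best response to each opponent profile; mutual best responses are the pure NE.
Row against (West, S): payoffs 5.4, 2.9 → best response Up.
Row against (West, T): payoffs 5.2, 1.3 → best response Up.
Row against (East, S): payoffs 2.1, 2.9 → best response Down.
Row against (East, T): payoffs 1.2, 1.7 → best response Down.
Column against (Up, S): payoffs 4.5, 5.3 → best response East.
Column against (Up, T): payoffs 0.5, 2.1 → best response East.
Column against (Down, S): payoffs 5.8, 2.2 → best response West.
Column against (Down, T): payoffs 5.7, 5.9 → best response East.
Matrix against (Up, West): payoffs 1.6, 2.8 → best response T.
Matrix against (Up, East): payoffs 4.2, 3.2 → best response S.
Matrix against (Down, West): payoffs 0.7, 1.8 → best response T.
Matrix against (Down, East): payoffs 4.1, 5.4 → best response T.
Mutual best responses: (Down, East, T).

The unique pure-strategy Nash equilibrium is (Down, East, T).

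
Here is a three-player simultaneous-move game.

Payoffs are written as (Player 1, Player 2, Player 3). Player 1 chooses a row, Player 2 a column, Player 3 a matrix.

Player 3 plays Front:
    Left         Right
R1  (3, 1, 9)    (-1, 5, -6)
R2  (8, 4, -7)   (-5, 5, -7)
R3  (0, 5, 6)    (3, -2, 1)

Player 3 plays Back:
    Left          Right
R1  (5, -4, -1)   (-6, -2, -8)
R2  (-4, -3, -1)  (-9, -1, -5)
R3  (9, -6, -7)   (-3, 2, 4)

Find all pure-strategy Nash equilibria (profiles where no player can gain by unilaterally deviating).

(R3, Right, Back)

Mark each player's best response to every combination of opponents' strategies; a profile where every player is best-responding is a pure Nash equilibrium.
Player 1 against (Left, Front): payoffs 3, 8, 0 → best response R2.
Player 1 against (Left, Back): payoffs 5, -4, 9 → best response R3.
Player 1 against (Right, Front): payoffs -1, -5, 3 → best response R3.
Player 1 against (Right, Back): payoffs -6, -9, -3 → best response R3.
Player 2 against (R1, Front): payoffs 1, 5 → best response Right.
Player 2 against (R1, Back): payoffs -4, -2 → best response Right.
Player 2 against (R2, Front): payoffs 4, 5 → best response Right.
Player 2 against (R2, Back): payoffs -3, -1 → best response Right.
Player 2 against (R3, Front): payoffs 5, -2 → best response Left.
Player 2 against (R3, Back): payoffs -6, 2 → best response Right.
Player 3 against (R1, Left): payoffs 9, -1 → best response Front.
Player 3 against (R1, Right): payoffs -6, -8 → best response Front.
Player 3 against (R2, Left): payoffs -7, -1 → best response Back.
Player 3 against (R2, Right): payoffs -7, -5 → best response Back.
Player 3 against (R3, Left): payoffs 6, -7 → best response Front.
Player 3 against (R3, Right): payoffs 1, 4 → best response Back.
Mutual best responses: (R3, Right, Back).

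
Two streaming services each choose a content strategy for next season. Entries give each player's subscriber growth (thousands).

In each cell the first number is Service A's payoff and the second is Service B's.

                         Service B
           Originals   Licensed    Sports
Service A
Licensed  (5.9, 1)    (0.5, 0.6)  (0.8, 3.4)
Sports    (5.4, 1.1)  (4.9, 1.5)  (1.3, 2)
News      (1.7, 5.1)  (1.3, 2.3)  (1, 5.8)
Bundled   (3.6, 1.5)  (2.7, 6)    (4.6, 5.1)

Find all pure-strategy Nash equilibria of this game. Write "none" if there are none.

(Licensed, Originals): Service B can switch to Sports (1 → 3.4). Not NE.
(Licensed, Licensed): Service A can switch to Sports (0.5 → 4.9). Not NE.
(Licensed, Sports): Service A can switch to Sports (0.8 → 1.3). Not NE.
(Sports, Originals): Service A can switch to Licensed (5.4 → 5.9). Not NE.
(Sports, Licensed): Service B can switch to Sports (1.5 → 2). Not NE.
(Sports, Sports): Service A can switch to Bundled (1.3 → 4.6). Not NE.
(News, Originals): Service A can switch to Licensed (1.7 → 5.9). Not NE.
(News, Licensed): Service A can switch to Sports (1.3 → 4.9). Not NE.
(News, Sports): Service A can switch to Sports (1 → 1.3). Not NE.
(Bundled, Originals): Service A can switch to Licensed (3.6 → 5.9). Not NE.
(Bundled, Licensed): Service A can switch to Sports (2.7 → 4.9). Not NE.
(Bundled, Sports): Service B can switch to Licensed (5.1 → 6). Not NE.

No pure-strategy Nash equilibrium.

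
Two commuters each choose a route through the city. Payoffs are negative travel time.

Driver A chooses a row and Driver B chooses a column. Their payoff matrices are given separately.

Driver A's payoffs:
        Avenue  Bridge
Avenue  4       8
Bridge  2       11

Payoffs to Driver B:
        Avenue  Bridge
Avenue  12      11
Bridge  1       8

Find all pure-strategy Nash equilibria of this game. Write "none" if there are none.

(Avenue, Avenue); (Bridge, Bridge)

Mark each player's best response to every combination of opponents' strategies; a profile where every player is best-responding is a pure Nash equilibrium.
Driver A against Avenue: payoffs 4, 2 → best response Avenue.
Driver A against Bridge: payoffs 8, 11 → best response Bridge.
Driver B against Avenue: payoffs 12, 11 → best response Avenue.
Driver B against Bridge: payoffs 1, 8 → best response Bridge.
Mutual best responses: (Avenue, Avenue); (Bridge, Bridge).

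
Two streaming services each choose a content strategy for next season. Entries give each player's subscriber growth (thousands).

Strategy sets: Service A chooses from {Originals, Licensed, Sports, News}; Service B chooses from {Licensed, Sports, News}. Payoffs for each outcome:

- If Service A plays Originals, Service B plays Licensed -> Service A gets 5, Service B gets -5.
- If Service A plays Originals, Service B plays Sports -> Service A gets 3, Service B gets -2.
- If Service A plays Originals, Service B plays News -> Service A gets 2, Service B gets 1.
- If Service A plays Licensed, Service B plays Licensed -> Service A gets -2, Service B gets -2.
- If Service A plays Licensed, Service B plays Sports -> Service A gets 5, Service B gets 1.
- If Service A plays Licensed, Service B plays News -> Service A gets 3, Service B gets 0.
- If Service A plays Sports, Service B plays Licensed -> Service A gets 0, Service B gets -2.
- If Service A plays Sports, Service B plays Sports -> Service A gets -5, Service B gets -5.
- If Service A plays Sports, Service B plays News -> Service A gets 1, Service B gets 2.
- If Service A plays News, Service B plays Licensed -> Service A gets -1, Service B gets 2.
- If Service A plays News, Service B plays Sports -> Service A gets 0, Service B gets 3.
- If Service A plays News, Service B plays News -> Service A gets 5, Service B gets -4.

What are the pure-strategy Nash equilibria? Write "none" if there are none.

(Licensed, Sports)

Service A against Licensed: payoffs 5, -2, 0, -1 → best response Originals.
Service A against Sports: payoffs 3, 5, -5, 0 → best response Licensed.
Service A against News: payoffs 2, 3, 1, 5 → best response News.
Service B against Originals: payoffs -5, -2, 1 → best response News.
Service B against Licensed: payoffs -2, 1, 0 → best response Sports.
Service B against Sports: payoffs -2, -5, 2 → best response News.
Service B against News: payoffs 2, 3, -4 → best response Sports.
Mutual best responses: (Licensed, Sports).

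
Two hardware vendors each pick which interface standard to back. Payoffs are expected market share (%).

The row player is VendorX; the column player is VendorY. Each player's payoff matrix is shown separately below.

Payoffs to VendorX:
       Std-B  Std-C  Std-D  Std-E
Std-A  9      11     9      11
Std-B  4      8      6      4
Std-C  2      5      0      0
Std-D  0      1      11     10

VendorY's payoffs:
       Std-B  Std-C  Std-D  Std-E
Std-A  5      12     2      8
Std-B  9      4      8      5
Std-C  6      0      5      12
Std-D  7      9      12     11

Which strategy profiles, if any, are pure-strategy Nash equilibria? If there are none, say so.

(Std-A, Std-B): VendorY can switch to Std-C (5 → 12). Not NE.
(Std-A, Std-C): VendorX gets 11, best alternative 8; VendorY gets 12, best alternative 8. No profitable deviation — NE.
(Std-A, Std-D): VendorX can switch to Std-D (9 → 11). Not NE.
(Std-A, Std-E): VendorY can switch to Std-C (8 → 12). Not NE.
(Std-B, Std-B): VendorX can switch to Std-A (4 → 9). Not NE.
(Std-B, Std-C): VendorX can switch to Std-A (8 → 11). Not NE.
(Std-B, Std-D): VendorX can switch to Std-A (6 → 9). Not NE.
(Std-B, Std-E): VendorX can switch to Std-A (4 → 11). Not NE.
(Std-C, Std-B): VendorX can switch to Std-A (2 → 9). Not NE.
(Std-D, Std-D): VendorX gets 11, best alternative 9; VendorY gets 12, best alternative 11. No profitable deviation — NE.
(The remaining 6 profiles each have a profitable deviation by the same check.)

(Std-A, Std-C) and (Std-D, Std-D)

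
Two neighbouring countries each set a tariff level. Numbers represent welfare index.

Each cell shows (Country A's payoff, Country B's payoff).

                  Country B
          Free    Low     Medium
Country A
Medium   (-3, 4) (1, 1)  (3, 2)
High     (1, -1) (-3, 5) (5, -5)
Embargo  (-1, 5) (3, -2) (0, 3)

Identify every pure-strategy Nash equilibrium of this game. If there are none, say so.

This game has no pure Nash equilibrium.

Check each profile: it is a Nash equilibrium iff no player can strictly gain by switching unilaterally.
(Medium, Free): Country A can switch to High (-3 → 1). Not NE.
(Medium, Low): Country A can switch to Embargo (1 → 3). Not NE.
(Medium, Medium): Country A can switch to High (3 → 5). Not NE.
(High, Free): Country B can switch to Low (-1 → 5). Not NE.
(High, Low): Country A can switch to Medium (-3 → 1). Not NE.
(High, Medium): Country B can switch to Free (-5 → -1). Not NE.
(Embargo, Free): Country A can switch to High (-1 → 1). Not NE.
(Embargo, Low): Country B can switch to Free (-2 → 5). Not NE.
(Embargo, Medium): Country A can switch to Medium (0 → 3). Not NE.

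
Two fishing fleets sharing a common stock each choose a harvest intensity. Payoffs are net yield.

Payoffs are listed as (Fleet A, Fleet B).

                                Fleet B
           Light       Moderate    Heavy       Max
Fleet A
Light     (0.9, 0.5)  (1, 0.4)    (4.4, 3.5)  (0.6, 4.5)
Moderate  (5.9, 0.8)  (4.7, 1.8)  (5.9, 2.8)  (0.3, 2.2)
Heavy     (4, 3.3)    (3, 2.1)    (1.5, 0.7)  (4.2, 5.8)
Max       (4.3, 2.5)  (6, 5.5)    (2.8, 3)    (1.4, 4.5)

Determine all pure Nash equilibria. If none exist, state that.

(Moderate, Heavy) and (Heavy, Max) and (Max, Moderate)

(Light, Light): Fleet A can switch to Moderate (0.9 → 5.9). Not NE.
(Light, Moderate): Fleet A can switch to Moderate (1 → 4.7). Not NE.
(Light, Heavy): Fleet A can switch to Moderate (4.4 → 5.9). Not NE.
(Light, Max): Fleet A can switch to Heavy (0.6 → 4.2). Not NE.
(Moderate, Light): Fleet B can switch to Moderate (0.8 → 1.8). Not NE.
(Moderate, Moderate): Fleet A can switch to Max (4.7 → 6). Not NE.
(Moderate, Heavy): Fleet A gets 5.9, best alternative 4.4; Fleet B gets 2.8, best alternative 2.2. No profitable deviation — NE.
(Moderate, Max): Fleet A can switch to Light (0.3 → 0.6). Not NE.
(Heavy, Light): Fleet A can switch to Moderate (4 → 5.9). Not NE.
(Heavy, Max): Fleet A gets 4.2, best alternative 1.4; Fleet B gets 5.8, best alternative 3.3. No profitable deviation — NE.
(Max, Moderate): Fleet A gets 6, best alternative 4.7; Fleet B gets 5.5, best alternative 4.5. No profitable deviation — NE.
(The remaining 5 profiles each have a profitable deviation by the same check.)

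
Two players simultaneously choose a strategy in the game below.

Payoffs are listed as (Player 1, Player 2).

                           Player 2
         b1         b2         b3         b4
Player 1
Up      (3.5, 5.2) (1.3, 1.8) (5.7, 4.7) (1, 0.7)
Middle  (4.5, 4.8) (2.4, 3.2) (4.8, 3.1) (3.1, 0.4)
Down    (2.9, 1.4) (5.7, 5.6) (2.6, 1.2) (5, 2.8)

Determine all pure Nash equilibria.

For each player, find the best response to each opponent profile; mutual best responses are the pure NE.
Player 1 against b1: payoffs 3.5, 4.5, 2.9 → best response Middle.
Player 1 against b2: payoffs 1.3, 2.4, 5.7 → best response Down.
Player 1 against b3: payoffs 5.7, 4.8, 2.6 → best response Up.
Player 1 against b4: payoffs 1, 3.1, 5 → best response Down.
Player 2 against Up: payoffs 5.2, 1.8, 4.7, 0.7 → best response b1.
Player 2 against Middle: payoffs 4.8, 3.2, 3.1, 0.4 → best response b1.
Player 2 against Down: payoffs 1.4, 5.6, 1.2, 2.8 → best response b2.
Mutual best responses: (Middle, b1); (Down, b2).

(Middle, b1); (Down, b2)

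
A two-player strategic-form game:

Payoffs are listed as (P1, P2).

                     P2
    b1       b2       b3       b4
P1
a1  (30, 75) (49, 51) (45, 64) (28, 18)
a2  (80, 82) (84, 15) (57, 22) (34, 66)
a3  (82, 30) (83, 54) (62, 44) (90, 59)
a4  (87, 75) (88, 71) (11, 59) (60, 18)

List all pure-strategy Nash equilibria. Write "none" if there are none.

P1 against b1: payoffs 30, 80, 82, 87 → best response a4.
P1 against b2: payoffs 49, 84, 83, 88 → best response a4.
P1 against b3: payoffs 45, 57, 62, 11 → best response a3.
P1 against b4: payoffs 28, 34, 90, 60 → best response a3.
P2 against a1: payoffs 75, 51, 64, 18 → best response b1.
P2 against a2: payoffs 82, 15, 22, 66 → best response b1.
P2 against a3: payoffs 30, 54, 44, 59 → best response b4.
P2 against a4: payoffs 75, 71, 59, 18 → best response b1.
Mutual best responses: (a3, b4); (a4, b1).

The pure Nash equilibria are (a3, b4) and (a4, b1).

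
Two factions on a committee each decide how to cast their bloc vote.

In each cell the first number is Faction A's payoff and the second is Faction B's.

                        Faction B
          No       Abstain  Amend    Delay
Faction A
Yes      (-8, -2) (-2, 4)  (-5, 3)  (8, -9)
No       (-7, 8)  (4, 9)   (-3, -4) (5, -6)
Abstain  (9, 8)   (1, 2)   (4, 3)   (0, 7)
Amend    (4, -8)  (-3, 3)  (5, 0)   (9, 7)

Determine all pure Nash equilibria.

Check each profile: it is a Nash equilibrium iff no player can strictly gain by switching unilaterally.
(Yes, No): Faction A can switch to No (-8 → -7). Not NE.
(Yes, Abstain): Faction A can switch to No (-2 → 4). Not NE.
(Yes, Amend): Faction A can switch to No (-5 → -3). Not NE.
(Yes, Delay): Faction A can switch to Amend (8 → 9). Not NE.
(No, No): Faction A can switch to Abstain (-7 → 9). Not NE.
(No, Abstain): Faction A gets 4, best alternative 1; Faction B gets 9, best alternative 8. No profitable deviation — NE.
(No, Amend): Faction A can switch to Abstain (-3 → 4). Not NE.
(No, Delay): Faction A can switch to Yes (5 → 8). Not NE.
(Abstain, No): Faction A gets 9, best alternative 4; Faction B gets 8, best alternative 7. No profitable deviation — NE.
(Abstain, Abstain): Faction A can switch to No (1 → 4). Not NE.
(Abstain, Amend): Faction A can switch to Amend (4 → 5). Not NE.
(Abstain, Delay): Faction A can switch to Yes (0 → 8). Not NE.
(Amend, No): Faction A can switch to Abstain (4 → 9). Not NE.
(Amend, Abstain): Faction A can switch to Yes (-3 → -2). Not NE.
(Amend, Delay): Faction A gets 9, best alternative 8; Faction B gets 7, best alternative 3. No profitable deviation — NE.
(The remaining 1 profile has a profitable deviation by the same check.)

(No, Abstain); (Abstain, No); (Amend, Delay)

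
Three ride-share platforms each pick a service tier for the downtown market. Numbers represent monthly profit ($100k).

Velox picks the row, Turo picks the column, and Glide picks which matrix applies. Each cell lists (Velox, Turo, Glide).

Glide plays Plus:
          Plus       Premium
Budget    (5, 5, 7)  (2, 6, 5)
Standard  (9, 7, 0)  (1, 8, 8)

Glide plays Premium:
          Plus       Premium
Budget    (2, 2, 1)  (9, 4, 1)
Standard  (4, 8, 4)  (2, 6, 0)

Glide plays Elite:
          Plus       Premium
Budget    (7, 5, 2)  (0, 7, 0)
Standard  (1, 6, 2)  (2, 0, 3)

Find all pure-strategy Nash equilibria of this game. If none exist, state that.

(Budget, Premium, Plus); (Standard, Plus, Premium)

Velox against (Plus, Plus): payoffs 5, 9 → best response Standard.
Velox against (Plus, Premium): payoffs 2, 4 → best response Standard.
Velox against (Plus, Elite): payoffs 7, 1 → best response Budget.
Velox against (Premium, Plus): payoffs 2, 1 → best response Budget.
Velox against (Premium, Premium): payoffs 9, 2 → best response Budget.
Velox against (Premium, Elite): payoffs 0, 2 → best response Standard.
Turo against (Budget, Plus): payoffs 5, 6 → best response Premium.
Turo against (Budget, Premium): payoffs 2, 4 → best response Premium.
Turo against (Budget, Elite): payoffs 5, 7 → best response Premium.
Turo against (Standard, Plus): payoffs 7, 8 → best response Premium.
Turo against (Standard, Premium): payoffs 8, 6 → best response Plus.
Turo against (Standard, Elite): payoffs 6, 0 → best response Plus.
Glide against (Budget, Plus): payoffs 7, 1, 2 → best response Plus.
Glide against (Budget, Premium): payoffs 5, 1, 0 → best response Plus.
Glide against (Standard, Plus): payoffs 0, 4, 2 → best response Premium.
Glide against (Standard, Premium): payoffs 8, 0, 3 → best response Plus.
Mutual best responses: (Budget, Premium, Plus); (Standard, Plus, Premium).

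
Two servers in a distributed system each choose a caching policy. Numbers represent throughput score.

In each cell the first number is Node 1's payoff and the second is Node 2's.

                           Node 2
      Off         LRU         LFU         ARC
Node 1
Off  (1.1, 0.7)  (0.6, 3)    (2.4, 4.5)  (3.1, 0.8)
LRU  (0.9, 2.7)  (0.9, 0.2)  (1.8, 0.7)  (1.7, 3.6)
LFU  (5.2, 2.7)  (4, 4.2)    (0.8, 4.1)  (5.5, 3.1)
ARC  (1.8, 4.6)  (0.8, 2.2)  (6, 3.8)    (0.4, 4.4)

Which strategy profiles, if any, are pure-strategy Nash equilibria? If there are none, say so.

Mark each player's best response to every combination of opponents' strategies; a profile where every player is best-responding is a pure Nash equilibrium.
Node 1 against Off: payoffs 1.1, 0.9, 5.2, 1.8 → best response LFU.
Node 1 against LRU: payoffs 0.6, 0.9, 4, 0.8 → best response LFU.
Node 1 against LFU: payoffs 2.4, 1.8, 0.8, 6 → best response ARC.
Node 1 against ARC: payoffs 3.1, 1.7, 5.5, 0.4 → best response LFU.
Node 2 against Off: payoffs 0.7, 3, 4.5, 0.8 → best response LFU.
Node 2 against LRU: payoffs 2.7, 0.2, 0.7, 3.6 → best response ARC.
Node 2 against LFU: payoffs 2.7, 4.2, 4.1, 3.1 → best response LRU.
Node 2 against ARC: payoffs 4.6, 2.2, 3.8, 4.4 → best response Off.
Mutual best responses: (LFU, LRU).

Pure NE: (LFU, LRU)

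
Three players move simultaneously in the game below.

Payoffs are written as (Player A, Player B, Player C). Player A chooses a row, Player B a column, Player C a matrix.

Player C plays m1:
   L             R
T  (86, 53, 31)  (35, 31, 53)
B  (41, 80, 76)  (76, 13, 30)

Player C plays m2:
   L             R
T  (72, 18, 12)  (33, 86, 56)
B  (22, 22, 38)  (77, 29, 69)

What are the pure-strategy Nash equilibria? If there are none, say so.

Pure-strategy Nash equilibria: (T, L, m1) and (B, R, m2)

Check each profile: it is a Nash equilibrium iff no player can strictly gain by switching unilaterally.
(T, L, m1): Player A gets 86, best alternative 41; Player B gets 53, best alternative 31; Player C gets 31, best alternative 12. No profitable deviation — NE.
(T, L, m2): Player B can switch to R (18 → 86). Not NE.
(T, R, m1): Player A can switch to B (35 → 76). Not NE.
(T, R, m2): Player A can switch to B (33 → 77). Not NE.
(B, L, m1): Player A can switch to T (41 → 86). Not NE.
(B, L, m2): Player A can switch to T (22 → 72). Not NE.
(B, R, m1): Player B can switch to L (13 → 80). Not NE.
(B, R, m2): Player A gets 77, best alternative 33; Player B gets 29, best alternative 22; Player C gets 69, best alternative 30. No profitable deviation — NE.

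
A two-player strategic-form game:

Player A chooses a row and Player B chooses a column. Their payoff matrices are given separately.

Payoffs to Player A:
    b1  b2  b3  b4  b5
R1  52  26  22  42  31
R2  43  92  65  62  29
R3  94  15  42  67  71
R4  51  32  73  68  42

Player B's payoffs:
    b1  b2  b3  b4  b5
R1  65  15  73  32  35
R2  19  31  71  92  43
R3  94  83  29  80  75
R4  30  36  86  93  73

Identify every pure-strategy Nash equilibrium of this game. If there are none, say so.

Pure-strategy Nash equilibria: (R3, b1), (R4, b4)

(R1, b1): Player A can switch to R3 (52 → 94). Not NE.
(R1, b2): Player A can switch to R2 (26 → 92). Not NE.
(R1, b3): Player A can switch to R2 (22 → 65). Not NE.
(R1, b4): Player A can switch to R2 (42 → 62). Not NE.
(R1, b5): Player A can switch to R3 (31 → 71). Not NE.
(R2, b1): Player A can switch to R1 (43 → 52). Not NE.
(R2, b2): Player B can switch to b3 (31 → 71). Not NE.
(R2, b3): Player A can switch to R4 (65 → 73). Not NE.
(R3, b1): Player A gets 94, best alternative 52; Player B gets 94, best alternative 83. No profitable deviation — NE.
(R4, b4): Player A gets 68, best alternative 67; Player B gets 93, best alternative 86. No profitable deviation — NE.
(The remaining 10 profiles each have a profitable deviation by the same check.)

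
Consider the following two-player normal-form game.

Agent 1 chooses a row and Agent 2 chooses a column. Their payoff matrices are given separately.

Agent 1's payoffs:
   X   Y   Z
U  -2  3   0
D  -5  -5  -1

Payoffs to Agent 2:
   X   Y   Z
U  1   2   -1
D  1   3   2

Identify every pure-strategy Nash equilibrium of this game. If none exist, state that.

(U, X): Agent 2 can switch to Y (1 → 2). Not NE.
(U, Y): Agent 1 gets 3, best alternative -5; Agent 2 gets 2, best alternative 1. No profitable deviation — NE.
(U, Z): Agent 2 can switch to X (-1 → 1). Not NE.
(D, X): Agent 1 can switch to U (-5 → -2). Not NE.
(D, Y): Agent 1 can switch to U (-5 → 3). Not NE.
(D, Z): Agent 1 can switch to U (-1 → 0). Not NE.

Pure NE: (U, Y)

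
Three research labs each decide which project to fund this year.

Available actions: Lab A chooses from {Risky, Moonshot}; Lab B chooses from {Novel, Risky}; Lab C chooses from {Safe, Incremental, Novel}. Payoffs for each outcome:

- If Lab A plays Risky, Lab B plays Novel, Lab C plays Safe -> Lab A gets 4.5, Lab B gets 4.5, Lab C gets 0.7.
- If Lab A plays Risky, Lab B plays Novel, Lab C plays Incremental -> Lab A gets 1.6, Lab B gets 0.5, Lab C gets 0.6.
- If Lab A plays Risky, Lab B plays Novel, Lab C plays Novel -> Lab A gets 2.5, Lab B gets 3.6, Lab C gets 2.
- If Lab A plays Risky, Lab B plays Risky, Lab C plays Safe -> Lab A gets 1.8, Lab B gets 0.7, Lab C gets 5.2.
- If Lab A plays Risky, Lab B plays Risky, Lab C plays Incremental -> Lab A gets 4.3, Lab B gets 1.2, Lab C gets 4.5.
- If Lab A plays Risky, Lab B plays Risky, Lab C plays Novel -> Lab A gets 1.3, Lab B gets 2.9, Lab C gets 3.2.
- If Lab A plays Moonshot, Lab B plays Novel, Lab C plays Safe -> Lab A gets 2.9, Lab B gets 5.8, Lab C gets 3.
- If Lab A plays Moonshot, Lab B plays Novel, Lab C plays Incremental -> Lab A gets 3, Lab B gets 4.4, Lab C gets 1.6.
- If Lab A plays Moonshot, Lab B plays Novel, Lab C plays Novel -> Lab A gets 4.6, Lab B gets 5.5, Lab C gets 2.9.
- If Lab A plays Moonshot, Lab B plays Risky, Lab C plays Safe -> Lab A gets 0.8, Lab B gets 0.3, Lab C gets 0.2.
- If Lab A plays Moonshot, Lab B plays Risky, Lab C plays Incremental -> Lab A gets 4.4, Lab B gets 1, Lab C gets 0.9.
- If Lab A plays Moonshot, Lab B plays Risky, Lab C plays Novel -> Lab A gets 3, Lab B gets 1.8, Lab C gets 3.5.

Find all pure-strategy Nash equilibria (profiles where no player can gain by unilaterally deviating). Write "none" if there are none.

For each player, find the best response to each opponent profile; mutual best responses are the pure NE.
Lab A against (Novel, Safe): payoffs 4.5, 2.9 → best response Risky.
Lab A against (Novel, Incremental): payoffs 1.6, 3 → best response Moonshot.
Lab A against (Novel, Novel): payoffs 2.5, 4.6 → best response Moonshot.
Lab A against (Risky, Safe): payoffs 1.8, 0.8 → best response Risky.
Lab A against (Risky, Incremental): payoffs 4.3, 4.4 → best response Moonshot.
Lab A against (Risky, Novel): payoffs 1.3, 3 → best response Moonshot.
Lab B against (Risky, Safe): payoffs 4.5, 0.7 → best response Novel.
Lab B against (Risky, Incremental): payoffs 0.5, 1.2 → best response Risky.
Lab B against (Risky, Novel): payoffs 3.6, 2.9 → best response Novel.
Lab B against (Moonshot, Safe): payoffs 5.8, 0.3 → best response Novel.
Lab B against (Moonshot, Incremental): payoffs 4.4, 1 → best response Novel.
Lab B against (Moonshot, Novel): payoffs 5.5, 1.8 → best response Novel.
Lab C against (Risky, Novel): payoffs 0.7, 0.6, 2 → best response Novel.
Lab C against (Risky, Risky): payoffs 5.2, 4.5, 3.2 → best response Safe.
Lab C against (Moonshot, Novel): payoffs 3, 1.6, 2.9 → best response Safe.
Lab C against (Moonshot, Risky): payoffs 0.2, 0.9, 3.5 → best response Novel.
No profile is a mutual best response for all players.

none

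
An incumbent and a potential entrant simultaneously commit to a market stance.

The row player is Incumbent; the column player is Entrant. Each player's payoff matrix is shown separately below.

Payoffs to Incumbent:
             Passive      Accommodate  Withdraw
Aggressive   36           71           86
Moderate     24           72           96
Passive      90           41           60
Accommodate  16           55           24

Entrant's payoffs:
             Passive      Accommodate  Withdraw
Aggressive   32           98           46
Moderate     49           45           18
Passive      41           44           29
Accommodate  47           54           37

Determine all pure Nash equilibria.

There is no pure-strategy Nash equilibrium.

Mark each player's best response to every combination of opponents' strategies; a profile where every player is best-responding is a pure Nash equilibrium.
Incumbent against Passive: payoffs 36, 24, 90, 16 → best response Passive.
Incumbent against Accommodate: payoffs 71, 72, 41, 55 → best response Moderate.
Incumbent against Withdraw: payoffs 86, 96, 60, 24 → best response Moderate.
Entrant against Aggressive: payoffs 32, 98, 46 → best response Accommodate.
Entrant against Moderate: payoffs 49, 45, 18 → best response Passive.
Entrant against Passive: payoffs 41, 44, 29 → best response Accommodate.
Entrant against Accommodate: payoffs 47, 54, 37 → best response Accommodate.
No profile is a mutual best response for all players.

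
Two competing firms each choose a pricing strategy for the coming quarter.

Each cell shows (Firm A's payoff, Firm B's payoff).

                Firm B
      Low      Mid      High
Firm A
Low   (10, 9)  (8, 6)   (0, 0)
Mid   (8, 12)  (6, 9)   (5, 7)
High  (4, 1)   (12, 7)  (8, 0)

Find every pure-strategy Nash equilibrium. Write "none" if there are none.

(Low, Low); (High, Mid)

Firm A against Low: payoffs 10, 8, 4 → best response Low.
Firm A against Mid: payoffs 8, 6, 12 → best response High.
Firm A against High: payoffs 0, 5, 8 → best response High.
Firm B against Low: payoffs 9, 6, 0 → best response Low.
Firm B against Mid: payoffs 12, 9, 7 → best response Low.
Firm B against High: payoffs 1, 7, 0 → best response Mid.
Mutual best responses: (Low, Low); (High, Mid).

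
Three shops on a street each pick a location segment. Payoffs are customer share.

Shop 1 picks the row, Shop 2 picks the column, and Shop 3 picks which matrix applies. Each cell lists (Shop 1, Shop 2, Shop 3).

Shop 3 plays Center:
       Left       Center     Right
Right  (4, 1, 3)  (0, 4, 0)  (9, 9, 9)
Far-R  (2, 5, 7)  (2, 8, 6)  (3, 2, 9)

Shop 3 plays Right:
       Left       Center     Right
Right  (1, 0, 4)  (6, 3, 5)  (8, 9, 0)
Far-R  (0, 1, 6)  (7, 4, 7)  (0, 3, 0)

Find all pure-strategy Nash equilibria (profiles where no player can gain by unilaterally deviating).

For each strategy profile, look for a profitable unilateral deviation.
(Right, Left, Center): Shop 2 can switch to Center (1 → 4). Not NE.
(Right, Left, Right): Shop 2 can switch to Center (0 → 3). Not NE.
(Right, Center, Center): Shop 1 can switch to Far-R (0 → 2). Not NE.
(Right, Center, Right): Shop 1 can switch to Far-R (6 → 7). Not NE.
(Right, Right, Center): Shop 1 gets 9, best alternative 3; Shop 2 gets 9, best alternative 4; Shop 3 gets 9, best alternative 0. No profitable deviation — NE.
(Right, Right, Right): Shop 3 can switch to Center (0 → 9). Not NE.
(Far-R, Left, Center): Shop 1 can switch to Right (2 → 4). Not NE.
(Far-R, Left, Right): Shop 1 can switch to Right (0 → 1). Not NE.
(Far-R, Center, Center): Shop 3 can switch to Right (6 → 7). Not NE.
(Far-R, Center, Right): Shop 1 gets 7, best alternative 6; Shop 2 gets 4, best alternative 3; Shop 3 gets 7, best alternative 6. No profitable deviation — NE.
(The remaining 2 profiles each have a profitable deviation by the same check.)

Pure-strategy Nash equilibria: (Right, Right, Center); (Far-R, Center, Right)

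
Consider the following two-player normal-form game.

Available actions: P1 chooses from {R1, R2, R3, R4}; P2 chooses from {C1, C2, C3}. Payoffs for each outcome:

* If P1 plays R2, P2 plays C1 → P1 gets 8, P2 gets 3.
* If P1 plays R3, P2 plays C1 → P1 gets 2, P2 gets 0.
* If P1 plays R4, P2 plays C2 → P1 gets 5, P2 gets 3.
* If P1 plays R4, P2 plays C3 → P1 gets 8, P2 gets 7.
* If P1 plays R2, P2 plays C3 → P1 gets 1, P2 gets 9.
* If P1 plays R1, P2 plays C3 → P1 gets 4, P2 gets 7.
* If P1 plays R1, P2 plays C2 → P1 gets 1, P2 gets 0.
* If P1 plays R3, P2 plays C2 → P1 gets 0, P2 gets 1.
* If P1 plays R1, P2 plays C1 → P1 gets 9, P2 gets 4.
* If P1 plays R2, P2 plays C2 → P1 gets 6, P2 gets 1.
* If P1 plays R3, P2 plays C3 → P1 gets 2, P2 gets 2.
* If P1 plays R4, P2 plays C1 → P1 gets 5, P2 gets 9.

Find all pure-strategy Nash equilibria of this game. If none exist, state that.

(R1, C1): P2 can switch to C3 (4 → 7). Not NE.
(R1, C2): P1 can switch to R2 (1 → 6). Not NE.
(R1, C3): P1 can switch to R4 (4 → 8). Not NE.
(R2, C1): P1 can switch to R1 (8 → 9). Not NE.
(R2, C2): P2 can switch to C1 (1 → 3). Not NE.
(R2, C3): P1 can switch to R1 (1 → 4). Not NE.
(R3, C1): P1 can switch to R1 (2 → 9). Not NE.
(R3, C2): P1 can switch to R1 (0 → 1). Not NE.
(The remaining 4 profiles each have a profitable deviation by the same check.)

This game has no pure Nash equilibrium.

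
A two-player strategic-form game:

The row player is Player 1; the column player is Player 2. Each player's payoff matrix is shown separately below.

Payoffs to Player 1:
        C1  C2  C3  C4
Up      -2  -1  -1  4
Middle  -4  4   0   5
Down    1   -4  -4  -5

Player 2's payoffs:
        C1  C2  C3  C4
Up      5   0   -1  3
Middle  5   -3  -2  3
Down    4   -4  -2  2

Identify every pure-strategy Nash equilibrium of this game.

Player 1 against C1: payoffs -2, -4, 1 → best response Down.
Player 1 against C2: payoffs -1, 4, -4 → best response Middle.
Player 1 against C3: payoffs -1, 0, -4 → best response Middle.
Player 1 against C4: payoffs 4, 5, -5 → best response Middle.
Player 2 against Up: payoffs 5, 0, -1, 3 → best response C1.
Player 2 against Middle: payoffs 5, -3, -2, 3 → best response C1.
Player 2 against Down: payoffs 4, -4, -2, 2 → best response C1.
Mutual best responses: (Down, C1).

The unique pure-strategy Nash equilibrium is (Down, C1).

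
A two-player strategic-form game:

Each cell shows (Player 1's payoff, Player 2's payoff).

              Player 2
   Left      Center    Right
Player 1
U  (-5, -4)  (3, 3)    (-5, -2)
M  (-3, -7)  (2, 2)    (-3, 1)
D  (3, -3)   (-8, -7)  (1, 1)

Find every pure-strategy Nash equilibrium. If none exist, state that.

The pure Nash equilibria are (U, Center), (D, Right).

(U, Left): Player 1 can switch to M (-5 → -3). Not NE.
(U, Center): Player 1 gets 3, best alternative 2; Player 2 gets 3, best alternative -2. No profitable deviation — NE.
(U, Right): Player 1 can switch to M (-5 → -3). Not NE.
(M, Left): Player 1 can switch to D (-3 → 3). Not NE.
(M, Center): Player 1 can switch to U (2 → 3). Not NE.
(M, Right): Player 1 can switch to D (-3 → 1). Not NE.
(D, Left): Player 2 can switch to Right (-3 → 1). Not NE.
(D, Center): Player 1 can switch to U (-8 → 3). Not NE.
(D, Right): Player 1 gets 1, best alternative -3; Player 2 gets 1, best alternative -3. No profitable deviation — NE.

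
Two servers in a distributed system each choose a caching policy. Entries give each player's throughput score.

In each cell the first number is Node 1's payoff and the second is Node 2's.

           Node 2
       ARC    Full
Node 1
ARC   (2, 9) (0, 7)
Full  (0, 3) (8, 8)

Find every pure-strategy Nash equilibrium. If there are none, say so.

Mark each player's best response to every combination of opponents' strategies; a profile where every player is best-responding is a pure Nash equilibrium.
Node 1 against ARC: payoffs 2, 0 → best response ARC.
Node 1 against Full: payoffs 0, 8 → best response Full.
Node 2 against ARC: payoffs 9, 7 → best response ARC.
Node 2 against Full: payoffs 3, 8 → best response Full.
Mutual best responses: (ARC, ARC); (Full, Full).

(ARC, ARC) and (Full, Full)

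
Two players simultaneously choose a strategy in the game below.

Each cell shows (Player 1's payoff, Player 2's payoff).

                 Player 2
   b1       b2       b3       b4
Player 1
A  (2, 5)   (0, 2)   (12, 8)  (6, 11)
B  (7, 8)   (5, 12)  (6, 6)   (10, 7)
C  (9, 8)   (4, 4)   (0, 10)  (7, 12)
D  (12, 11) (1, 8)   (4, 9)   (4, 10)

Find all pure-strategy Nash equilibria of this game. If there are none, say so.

Player 1 against b1: payoffs 2, 7, 9, 12 → best response D.
Player 1 against b2: payoffs 0, 5, 4, 1 → best response B.
Player 1 against b3: payoffs 12, 6, 0, 4 → best response A.
Player 1 against b4: payoffs 6, 10, 7, 4 → best response B.
Player 2 against A: payoffs 5, 2, 8, 11 → best response b4.
Player 2 against B: payoffs 8, 12, 6, 7 → best response b2.
Player 2 against C: payoffs 8, 4, 10, 12 → best response b4.
Player 2 against D: payoffs 11, 8, 9, 10 → best response b1.
Mutual best responses: (B, b2); (D, b1).

(B, b2); (D, b1)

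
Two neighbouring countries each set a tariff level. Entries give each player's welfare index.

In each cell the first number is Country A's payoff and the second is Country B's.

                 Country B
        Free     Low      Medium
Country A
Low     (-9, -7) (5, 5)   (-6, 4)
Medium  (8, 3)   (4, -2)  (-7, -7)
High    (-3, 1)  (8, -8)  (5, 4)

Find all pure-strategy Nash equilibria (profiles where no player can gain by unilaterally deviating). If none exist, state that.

Mark each player's best response to every combination of opponents' strategies; a profile where every player is best-responding is a pure Nash equilibrium.
Country A against Free: payoffs -9, 8, -3 → best response Medium.
Country A against Low: payoffs 5, 4, 8 → best response High.
Country A against Medium: payoffs -6, -7, 5 → best response High.
Country B against Low: payoffs -7, 5, 4 → best response Low.
Country B against Medium: payoffs 3, -2, -7 → best response Free.
Country B against High: payoffs 1, -8, 4 → best response Medium.
Mutual best responses: (Medium, Free); (High, Medium).

The pure Nash equilibria are (Medium, Free) and (High, Medium).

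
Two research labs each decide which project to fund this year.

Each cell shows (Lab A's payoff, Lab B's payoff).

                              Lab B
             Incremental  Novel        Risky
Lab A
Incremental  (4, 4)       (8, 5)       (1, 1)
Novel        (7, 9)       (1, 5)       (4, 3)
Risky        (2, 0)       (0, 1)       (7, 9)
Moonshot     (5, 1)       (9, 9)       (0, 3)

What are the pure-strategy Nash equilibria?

The pure Nash equilibria are (Novel, Incremental), (Risky, Risky), (Moonshot, Novel).

For each player, find the best response to each opponent profile; mutual best responses are the pure NE.
Lab A against Incremental: payoffs 4, 7, 2, 5 → best response Novel.
Lab A against Novel: payoffs 8, 1, 0, 9 → best response Moonshot.
Lab A against Risky: payoffs 1, 4, 7, 0 → best response Risky.
Lab B against Incremental: payoffs 4, 5, 1 → best response Novel.
Lab B against Novel: payoffs 9, 5, 3 → best response Incremental.
Lab B against Risky: payoffs 0, 1, 9 → best response Risky.
Lab B against Moonshot: payoffs 1, 9, 3 → best response Novel.
Mutual best responses: (Novel, Incremental); (Risky, Risky); (Moonshot, Novel).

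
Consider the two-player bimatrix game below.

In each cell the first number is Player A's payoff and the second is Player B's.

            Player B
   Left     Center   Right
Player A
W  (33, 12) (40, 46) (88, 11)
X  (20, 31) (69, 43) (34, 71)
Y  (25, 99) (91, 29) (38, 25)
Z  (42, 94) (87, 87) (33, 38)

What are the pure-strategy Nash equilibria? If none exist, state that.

Player A against Left: payoffs 33, 20, 25, 42 → best response Z.
Player A against Center: payoffs 40, 69, 91, 87 → best response Y.
Player A against Right: payoffs 88, 34, 38, 33 → best response W.
Player B against W: payoffs 12, 46, 11 → best response Center.
Player B against X: payoffs 31, 43, 71 → best response Right.
Player B against Y: payoffs 99, 29, 25 → best response Left.
Player B against Z: payoffs 94, 87, 38 → best response Left.
Mutual best responses: (Z, Left).

(Z, Left)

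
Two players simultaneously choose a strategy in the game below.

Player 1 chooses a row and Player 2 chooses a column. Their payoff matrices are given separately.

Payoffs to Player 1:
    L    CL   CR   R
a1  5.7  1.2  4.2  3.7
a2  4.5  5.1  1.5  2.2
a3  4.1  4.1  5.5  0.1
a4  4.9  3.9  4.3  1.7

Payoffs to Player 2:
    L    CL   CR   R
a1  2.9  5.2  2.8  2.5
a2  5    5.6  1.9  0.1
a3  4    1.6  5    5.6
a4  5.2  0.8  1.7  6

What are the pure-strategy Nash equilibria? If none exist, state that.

For each strategy profile, look for a profitable unilateral deviation.
(a1, L): Player 2 can switch to CL (2.9 → 5.2). Not NE.
(a1, CL): Player 1 can switch to a2 (1.2 → 5.1). Not NE.
(a1, CR): Player 1 can switch to a3 (4.2 → 5.5). Not NE.
(a1, R): Player 2 can switch to L (2.5 → 2.9). Not NE.
(a2, L): Player 1 can switch to a1 (4.5 → 5.7). Not NE.
(a2, CL): Player 1 gets 5.1, best alternative 4.1; Player 2 gets 5.6, best alternative 5. No profitable deviation — NE.
(a2, CR): Player 1 can switch to a1 (1.5 → 4.2). Not NE.
(a2, R): Player 1 can switch to a1 (2.2 → 3.7). Not NE.
(a3, L): Player 1 can switch to a1 (4.1 → 5.7). Not NE.
(The remaining 7 profiles each have a profitable deviation by the same check.)

(a2, CL)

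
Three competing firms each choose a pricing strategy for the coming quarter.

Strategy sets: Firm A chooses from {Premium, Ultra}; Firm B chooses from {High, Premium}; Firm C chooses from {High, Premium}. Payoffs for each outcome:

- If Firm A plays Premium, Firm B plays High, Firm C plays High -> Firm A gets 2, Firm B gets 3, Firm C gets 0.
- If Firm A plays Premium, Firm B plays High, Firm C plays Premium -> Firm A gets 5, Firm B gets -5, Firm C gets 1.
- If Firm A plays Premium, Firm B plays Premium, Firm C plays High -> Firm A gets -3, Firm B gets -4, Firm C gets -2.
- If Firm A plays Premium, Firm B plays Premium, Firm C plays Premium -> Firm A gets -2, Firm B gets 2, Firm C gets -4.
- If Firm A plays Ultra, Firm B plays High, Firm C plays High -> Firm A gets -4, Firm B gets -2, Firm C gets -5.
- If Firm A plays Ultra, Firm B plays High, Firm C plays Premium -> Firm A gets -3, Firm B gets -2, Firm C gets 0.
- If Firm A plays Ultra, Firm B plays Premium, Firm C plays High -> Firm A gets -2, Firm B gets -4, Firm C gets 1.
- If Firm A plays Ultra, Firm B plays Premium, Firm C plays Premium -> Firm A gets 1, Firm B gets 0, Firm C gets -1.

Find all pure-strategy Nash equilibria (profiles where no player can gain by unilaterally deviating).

(Premium, High, High): Firm C can switch to Premium (0 → 1). Not NE.
(Premium, High, Premium): Firm B can switch to Premium (-5 → 2). Not NE.
(Premium, Premium, High): Firm A can switch to Ultra (-3 → -2). Not NE.
(Premium, Premium, Premium): Firm A can switch to Ultra (-2 → 1). Not NE.
(Ultra, High, High): Firm A can switch to Premium (-4 → 2). Not NE.
(Ultra, High, Premium): Firm A can switch to Premium (-3 → 5). Not NE.
(Ultra, Premium, High): Firm B can switch to High (-4 → -2). Not NE.
(Ultra, Premium, Premium): Firm C can switch to High (-1 → 1). Not NE.

There is no pure-strategy Nash equilibrium.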